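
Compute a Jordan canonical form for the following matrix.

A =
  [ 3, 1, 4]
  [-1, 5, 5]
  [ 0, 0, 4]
J_3(4)

The characteristic polynomial is
  det(x·I − A) = x^3 - 12*x^2 + 48*x - 64 = (x - 4)^3

Eigenvalues and multiplicities (the geometric multiplicity of λ is n − rank(A − λI), which equals the number of Jordan blocks for λ):
  λ = 4: algebraic multiplicity = 3, geometric multiplicity = 1

Determining the block sizes for each eigenvalue:
  λ = 4: one block (gm = 1), so the single block has size am = 3 → block sizes [3]

Assembling the blocks gives a Jordan form
J =
  [4, 1, 0]
  [0, 4, 1]
  [0, 0, 4]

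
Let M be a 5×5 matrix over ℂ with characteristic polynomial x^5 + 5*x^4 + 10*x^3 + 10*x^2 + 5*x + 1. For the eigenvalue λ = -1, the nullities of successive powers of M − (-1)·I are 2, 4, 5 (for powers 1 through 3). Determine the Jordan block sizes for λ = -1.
Block sizes for λ = -1: [3, 2]

From the dimensions of kernels of powers, the number of Jordan blocks of size at least j is d_j − d_{j−1} where d_j = dim ker(N^j) (with d_0 = 0). Computing the differences gives [2, 2, 1].
The number of blocks of size exactly k is (#blocks of size ≥ k) − (#blocks of size ≥ k + 1), so the partition is: 1 block(s) of size 2, 1 block(s) of size 3.
In nonincreasing order the block sizes are [3, 2].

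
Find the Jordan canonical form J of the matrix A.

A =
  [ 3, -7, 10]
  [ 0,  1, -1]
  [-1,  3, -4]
J_3(0)

The characteristic polynomial is
  det(x·I − A) = x^3

Eigenvalues and multiplicities (the geometric multiplicity of λ is n − rank(A − λI), which equals the number of Jordan blocks for λ):
  λ = 0: algebraic multiplicity = 3, geometric multiplicity = 1

Determining the block sizes for each eigenvalue:
  λ = 0: one block (gm = 1), so the single block has size am = 3 → block sizes [3]

Assembling the blocks gives a Jordan form
J =
  [0, 1, 0]
  [0, 0, 1]
  [0, 0, 0]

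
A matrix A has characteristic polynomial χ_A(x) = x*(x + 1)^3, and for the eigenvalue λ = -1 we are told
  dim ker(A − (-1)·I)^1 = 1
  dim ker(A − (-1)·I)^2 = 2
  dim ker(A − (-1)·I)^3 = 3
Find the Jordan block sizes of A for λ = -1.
Block sizes for λ = -1: [3]

From the dimensions of kernels of powers, the number of Jordan blocks of size at least j is d_j − d_{j−1} where d_j = dim ker(N^j) (with d_0 = 0). Computing the differences gives [1, 1, 1].
The number of blocks of size exactly k is (#blocks of size ≥ k) − (#blocks of size ≥ k + 1), so the partition is: 1 block(s) of size 3.
In nonincreasing order the block sizes are [3].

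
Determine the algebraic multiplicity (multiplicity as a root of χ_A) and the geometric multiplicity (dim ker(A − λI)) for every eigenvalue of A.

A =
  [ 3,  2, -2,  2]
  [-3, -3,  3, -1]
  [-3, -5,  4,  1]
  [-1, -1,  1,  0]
λ = 1: alg = 4, geom = 2

Step 1 — factor the characteristic polynomial to read off the algebraic multiplicities:
  χ_A(x) = (x - 1)^4

Step 2 — compute geometric multiplicities via the rank-nullity identity g(λ) = n − rank(A − λI):
  rank(A − (1)·I) = 2, so dim ker(A − (1)·I) = n − 2 = 2

Summary:
  λ = 1: algebraic multiplicity = 4, geometric multiplicity = 2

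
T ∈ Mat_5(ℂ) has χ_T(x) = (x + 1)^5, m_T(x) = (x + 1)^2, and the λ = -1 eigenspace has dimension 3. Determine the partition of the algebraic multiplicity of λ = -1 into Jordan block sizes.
Block sizes for λ = -1: [2, 2, 1]

Step 1 — from the characteristic polynomial, algebraic multiplicity of λ = -1 is 5. From dim ker(T − (-1)·I) = 3, there are exactly 3 Jordan blocks for λ = -1.
Step 2 — from the minimal polynomial, the factor (x + 1)^2 tells us the largest block for λ = -1 has size 2.
Step 3 — with total size 5, 3 blocks, and largest block 2, the block sizes (in nonincreasing order) are [2, 2, 1].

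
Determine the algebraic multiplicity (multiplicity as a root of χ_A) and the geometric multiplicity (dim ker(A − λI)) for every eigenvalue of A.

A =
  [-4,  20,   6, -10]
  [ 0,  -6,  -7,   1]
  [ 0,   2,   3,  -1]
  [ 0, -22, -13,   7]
λ = -4: alg = 2, geom = 2; λ = 4: alg = 2, geom = 1

Step 1 — factor the characteristic polynomial to read off the algebraic multiplicities:
  χ_A(x) = (x - 4)^2*(x + 4)^2

Step 2 — compute geometric multiplicities via the rank-nullity identity g(λ) = n − rank(A − λI):
  rank(A − (-4)·I) = 2, so dim ker(A − (-4)·I) = n − 2 = 2
  rank(A − (4)·I) = 3, so dim ker(A − (4)·I) = n − 3 = 1

Summary:
  λ = -4: algebraic multiplicity = 2, geometric multiplicity = 2
  λ = 4: algebraic multiplicity = 2, geometric multiplicity = 1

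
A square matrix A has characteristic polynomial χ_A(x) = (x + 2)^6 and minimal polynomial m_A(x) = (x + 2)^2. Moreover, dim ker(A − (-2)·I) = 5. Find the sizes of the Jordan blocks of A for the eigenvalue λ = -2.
Block sizes for λ = -2: [2, 1, 1, 1, 1]

Step 1 — from the characteristic polynomial, algebraic multiplicity of λ = -2 is 6. From dim ker(A − (-2)·I) = 5, there are exactly 5 Jordan blocks for λ = -2.
Step 2 — from the minimal polynomial, the factor (x + 2)^2 tells us the largest block for λ = -2 has size 2.
Step 3 — with total size 6, 5 blocks, and largest block 2, the block sizes (in nonincreasing order) are [2, 1, 1, 1, 1].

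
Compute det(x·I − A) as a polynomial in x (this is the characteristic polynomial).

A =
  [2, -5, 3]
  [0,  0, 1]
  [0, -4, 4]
x^3 - 6*x^2 + 12*x - 8

Expanding det(x·I − A) (e.g. by cofactor expansion or by noting that A is similar to its Jordan form J, which has the same characteristic polynomial as A) gives
  χ_A(x) = x^3 - 6*x^2 + 12*x - 8
which factors as (x - 2)^3. The eigenvalues (with algebraic multiplicities) are λ = 2 with multiplicity 3.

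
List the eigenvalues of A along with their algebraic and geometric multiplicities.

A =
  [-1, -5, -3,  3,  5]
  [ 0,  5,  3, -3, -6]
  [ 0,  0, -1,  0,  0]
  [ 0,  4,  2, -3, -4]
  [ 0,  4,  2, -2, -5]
λ = -1: alg = 5, geom = 3

Step 1 — factor the characteristic polynomial to read off the algebraic multiplicities:
  χ_A(x) = (x + 1)^5

Step 2 — compute geometric multiplicities via the rank-nullity identity g(λ) = n − rank(A − λI):
  rank(A − (-1)·I) = 2, so dim ker(A − (-1)·I) = n − 2 = 3

Summary:
  λ = -1: algebraic multiplicity = 5, geometric multiplicity = 3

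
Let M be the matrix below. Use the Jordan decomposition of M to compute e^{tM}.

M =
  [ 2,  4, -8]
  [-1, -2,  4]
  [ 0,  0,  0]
e^{tM} =
  [2*t + 1, 4*t, -8*t]
  [-t, 1 - 2*t, 4*t]
  [0, 0, 1]

Strategy: write M = P · J · P⁻¹ where J is a Jordan canonical form, so e^{tM} = P · e^{tJ} · P⁻¹, and e^{tJ} can be computed block-by-block.

M has Jordan form
J =
  [0, 1, 0]
  [0, 0, 0]
  [0, 0, 0]
(up to reordering of blocks).

Per-block formulas:
  For a 1×1 block at λ = 0: exp(t · [0]) = [e^(0t)].
  For a 2×2 Jordan block J_2(0): exp(t · J_2(0)) = e^(0t)·(I + t·N), where N is the 2×2 nilpotent shift.

After assembling e^{tJ} and conjugating by P, we get:

e^{tM} =
  [2*t + 1, 4*t, -8*t]
  [-t, 1 - 2*t, 4*t]
  [0, 0, 1]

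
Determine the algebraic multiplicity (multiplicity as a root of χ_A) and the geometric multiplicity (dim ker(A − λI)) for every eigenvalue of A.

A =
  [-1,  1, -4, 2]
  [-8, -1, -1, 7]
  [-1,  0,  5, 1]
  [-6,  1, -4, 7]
λ = 0: alg = 2, geom = 1; λ = 5: alg = 2, geom = 1

Step 1 — factor the characteristic polynomial to read off the algebraic multiplicities:
  χ_A(x) = x^2*(x - 5)^2

Step 2 — compute geometric multiplicities via the rank-nullity identity g(λ) = n − rank(A − λI):
  rank(A − (0)·I) = 3, so dim ker(A − (0)·I) = n − 3 = 1
  rank(A − (5)·I) = 3, so dim ker(A − (5)·I) = n − 3 = 1

Summary:
  λ = 0: algebraic multiplicity = 2, geometric multiplicity = 1
  λ = 5: algebraic multiplicity = 2, geometric multiplicity = 1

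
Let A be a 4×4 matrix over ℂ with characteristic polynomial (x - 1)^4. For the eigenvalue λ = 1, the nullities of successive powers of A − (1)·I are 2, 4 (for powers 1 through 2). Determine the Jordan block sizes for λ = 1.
Block sizes for λ = 1: [2, 2]

From the dimensions of kernels of powers, the number of Jordan blocks of size at least j is d_j − d_{j−1} where d_j = dim ker(N^j) (with d_0 = 0). Computing the differences gives [2, 2].
The number of blocks of size exactly k is (#blocks of size ≥ k) − (#blocks of size ≥ k + 1), so the partition is: 2 block(s) of size 2.
In nonincreasing order the block sizes are [2, 2].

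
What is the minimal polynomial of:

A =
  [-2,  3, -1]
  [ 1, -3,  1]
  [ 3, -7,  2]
x^3 + 3*x^2 + 3*x + 1

The characteristic polynomial is χ_A(x) = (x + 1)^3, so the eigenvalues are known. The minimal polynomial is
  m_A(x) = Π_λ (x − λ)^{k_λ}
where k_λ is the size of the *largest* Jordan block for λ (equivalently, the smallest k with (A − λI)^k v = 0 for every generalised eigenvector v of λ).

  λ = -1: largest Jordan block has size 3, contributing (x + 1)^3

So m_A(x) = (x + 1)^3 = x^3 + 3*x^2 + 3*x + 1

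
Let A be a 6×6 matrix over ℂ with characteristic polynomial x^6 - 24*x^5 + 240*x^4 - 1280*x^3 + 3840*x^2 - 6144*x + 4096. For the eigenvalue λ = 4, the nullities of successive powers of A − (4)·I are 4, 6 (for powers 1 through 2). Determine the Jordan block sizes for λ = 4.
Block sizes for λ = 4: [2, 2, 1, 1]

From the dimensions of kernels of powers, the number of Jordan blocks of size at least j is d_j − d_{j−1} where d_j = dim ker(N^j) (with d_0 = 0). Computing the differences gives [4, 2].
The number of blocks of size exactly k is (#blocks of size ≥ k) − (#blocks of size ≥ k + 1), so the partition is: 2 block(s) of size 1, 2 block(s) of size 2.
In nonincreasing order the block sizes are [2, 2, 1, 1].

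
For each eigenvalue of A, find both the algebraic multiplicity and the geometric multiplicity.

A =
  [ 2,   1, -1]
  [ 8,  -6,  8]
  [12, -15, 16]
λ = 4: alg = 3, geom = 1

Step 1 — factor the characteristic polynomial to read off the algebraic multiplicities:
  χ_A(x) = (x - 4)^3

Step 2 — compute geometric multiplicities via the rank-nullity identity g(λ) = n − rank(A − λI):
  rank(A − (4)·I) = 2, so dim ker(A − (4)·I) = n − 2 = 1

Summary:
  λ = 4: algebraic multiplicity = 3, geometric multiplicity = 1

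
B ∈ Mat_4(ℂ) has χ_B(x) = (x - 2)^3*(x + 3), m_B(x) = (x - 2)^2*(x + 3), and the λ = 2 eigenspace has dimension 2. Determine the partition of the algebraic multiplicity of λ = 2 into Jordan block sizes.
Block sizes for λ = 2: [2, 1]

Step 1 — from the characteristic polynomial, algebraic multiplicity of λ = 2 is 3. From dim ker(B − (2)·I) = 2, there are exactly 2 Jordan blocks for λ = 2.
Step 2 — from the minimal polynomial, the factor (x − 2)^2 tells us the largest block for λ = 2 has size 2.
Step 3 — with total size 3, 2 blocks, and largest block 2, the block sizes (in nonincreasing order) are [2, 1].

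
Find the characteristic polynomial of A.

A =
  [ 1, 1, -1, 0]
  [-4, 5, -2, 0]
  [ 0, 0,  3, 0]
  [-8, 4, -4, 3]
x^4 - 12*x^3 + 54*x^2 - 108*x + 81

Expanding det(x·I − A) (e.g. by cofactor expansion or by noting that A is similar to its Jordan form J, which has the same characteristic polynomial as A) gives
  χ_A(x) = x^4 - 12*x^3 + 54*x^2 - 108*x + 81
which factors as (x - 3)^4. The eigenvalues (with algebraic multiplicities) are λ = 3 with multiplicity 4.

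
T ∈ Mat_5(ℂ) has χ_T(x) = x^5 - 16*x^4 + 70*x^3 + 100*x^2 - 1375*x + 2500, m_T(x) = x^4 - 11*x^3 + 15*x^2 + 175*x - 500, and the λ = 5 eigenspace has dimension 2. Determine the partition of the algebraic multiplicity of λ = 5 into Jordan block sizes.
Block sizes for λ = 5: [3, 1]

Step 1 — from the characteristic polynomial, algebraic multiplicity of λ = 5 is 4. From dim ker(T − (5)·I) = 2, there are exactly 2 Jordan blocks for λ = 5.
Step 2 — from the minimal polynomial, the factor (x − 5)^3 tells us the largest block for λ = 5 has size 3.
Step 3 — with total size 4, 2 blocks, and largest block 3, the block sizes (in nonincreasing order) are [3, 1].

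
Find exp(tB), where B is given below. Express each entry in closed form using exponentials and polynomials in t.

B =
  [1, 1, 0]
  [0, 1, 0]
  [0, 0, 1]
e^{tB} =
  [exp(t), t*exp(t), 0]
  [0, exp(t), 0]
  [0, 0, exp(t)]

Strategy: write B = P · J · P⁻¹ where J is a Jordan canonical form, so e^{tB} = P · e^{tJ} · P⁻¹, and e^{tJ} can be computed block-by-block.

B has Jordan form
J =
  [1, 1, 0]
  [0, 1, 0]
  [0, 0, 1]
(up to reordering of blocks).

Per-block formulas:
  For a 2×2 Jordan block J_2(1): exp(t · J_2(1)) = e^(1t)·(I + t·N), where N is the 2×2 nilpotent shift.
  For a 1×1 block at λ = 1: exp(t · [1]) = [e^(1t)].

After assembling e^{tJ} and conjugating by P, we get:

e^{tB} =
  [exp(t), t*exp(t), 0]
  [0, exp(t), 0]
  [0, 0, exp(t)]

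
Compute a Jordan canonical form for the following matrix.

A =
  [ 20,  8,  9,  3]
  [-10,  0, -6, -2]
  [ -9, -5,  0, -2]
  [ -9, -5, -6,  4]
J_3(6) ⊕ J_1(6)

The characteristic polynomial is
  det(x·I − A) = x^4 - 24*x^3 + 216*x^2 - 864*x + 1296 = (x - 6)^4

Eigenvalues and multiplicities (the geometric multiplicity of λ is n − rank(A − λI), which equals the number of Jordan blocks for λ):
  λ = 6: algebraic multiplicity = 4, geometric multiplicity = 2

Determining the block sizes for each eigenvalue:
  λ = 6: with am = 4 and gm = 2, the partition is not yet determined (e.g. several partitions of 4 into 2 parts exist). Let N = A − (6)·I. Computing rank(N^1) = 2, rank(N^2) = 1, rank(N^3) = 0; the number of blocks of size ≥ j is rank(N^{j−1}) − rank(N^j), giving [2, 1, 1]. So we have 1 block(s) of size 3, 1 block(s) of size 1 → block sizes [3, 1]

Assembling the blocks gives a Jordan form
J =
  [6, 1, 0, 0]
  [0, 6, 1, 0]
  [0, 0, 6, 0]
  [0, 0, 0, 6]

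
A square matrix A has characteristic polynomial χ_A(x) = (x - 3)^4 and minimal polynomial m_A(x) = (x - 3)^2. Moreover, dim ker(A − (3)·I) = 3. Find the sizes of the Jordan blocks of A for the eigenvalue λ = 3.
Block sizes for λ = 3: [2, 1, 1]

Step 1 — from the characteristic polynomial, algebraic multiplicity of λ = 3 is 4. From dim ker(A − (3)·I) = 3, there are exactly 3 Jordan blocks for λ = 3.
Step 2 — from the minimal polynomial, the factor (x − 3)^2 tells us the largest block for λ = 3 has size 2.
Step 3 — with total size 4, 3 blocks, and largest block 2, the block sizes (in nonincreasing order) are [2, 1, 1].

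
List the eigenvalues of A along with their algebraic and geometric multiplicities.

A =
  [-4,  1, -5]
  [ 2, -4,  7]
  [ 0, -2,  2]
λ = -2: alg = 3, geom = 1

Step 1 — factor the characteristic polynomial to read off the algebraic multiplicities:
  χ_A(x) = (x + 2)^3

Step 2 — compute geometric multiplicities via the rank-nullity identity g(λ) = n − rank(A − λI):
  rank(A − (-2)·I) = 2, so dim ker(A − (-2)·I) = n − 2 = 1

Summary:
  λ = -2: algebraic multiplicity = 3, geometric multiplicity = 1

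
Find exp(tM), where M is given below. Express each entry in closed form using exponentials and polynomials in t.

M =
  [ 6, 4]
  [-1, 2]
e^{tM} =
  [2*t*exp(4*t) + exp(4*t), 4*t*exp(4*t)]
  [-t*exp(4*t), -2*t*exp(4*t) + exp(4*t)]

Strategy: write M = P · J · P⁻¹ where J is a Jordan canonical form, so e^{tM} = P · e^{tJ} · P⁻¹, and e^{tJ} can be computed block-by-block.

M has Jordan form
J =
  [4, 1]
  [0, 4]
(up to reordering of blocks).

Per-block formulas:
  For a 2×2 Jordan block J_2(4): exp(t · J_2(4)) = e^(4t)·(I + t·N), where N is the 2×2 nilpotent shift.

After assembling e^{tJ} and conjugating by P, we get:

e^{tM} =
  [2*t*exp(4*t) + exp(4*t), 4*t*exp(4*t)]
  [-t*exp(4*t), -2*t*exp(4*t) + exp(4*t)]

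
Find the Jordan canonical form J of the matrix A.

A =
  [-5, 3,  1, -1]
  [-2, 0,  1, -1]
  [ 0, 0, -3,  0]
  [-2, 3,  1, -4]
J_2(-3) ⊕ J_1(-3) ⊕ J_1(-3)

The characteristic polynomial is
  det(x·I − A) = x^4 + 12*x^3 + 54*x^2 + 108*x + 81 = (x + 3)^4

Eigenvalues and multiplicities (the geometric multiplicity of λ is n − rank(A − λI), which equals the number of Jordan blocks for λ):
  λ = -3: algebraic multiplicity = 4, geometric multiplicity = 3

Determining the block sizes for each eigenvalue:
  λ = -3: 3 blocks summing to 4 forces exactly one block of size 2 and the rest size 1 → block sizes [2, 1, 1]

Assembling the blocks gives a Jordan form
J =
  [-3,  1,  0,  0]
  [ 0, -3,  0,  0]
  [ 0,  0, -3,  0]
  [ 0,  0,  0, -3]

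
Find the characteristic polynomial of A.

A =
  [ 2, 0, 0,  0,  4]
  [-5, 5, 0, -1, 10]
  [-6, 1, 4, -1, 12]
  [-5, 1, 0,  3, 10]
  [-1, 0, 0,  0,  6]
x^5 - 20*x^4 + 160*x^3 - 640*x^2 + 1280*x - 1024

Expanding det(x·I − A) (e.g. by cofactor expansion or by noting that A is similar to its Jordan form J, which has the same characteristic polynomial as A) gives
  χ_A(x) = x^5 - 20*x^4 + 160*x^3 - 640*x^2 + 1280*x - 1024
which factors as (x - 4)^5. The eigenvalues (with algebraic multiplicities) are λ = 4 with multiplicity 5.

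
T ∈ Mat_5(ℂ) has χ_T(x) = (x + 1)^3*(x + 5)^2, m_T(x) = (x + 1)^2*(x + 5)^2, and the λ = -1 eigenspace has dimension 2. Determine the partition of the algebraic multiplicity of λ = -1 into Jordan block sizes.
Block sizes for λ = -1: [2, 1]

Step 1 — from the characteristic polynomial, algebraic multiplicity of λ = -1 is 3. From dim ker(T − (-1)·I) = 2, there are exactly 2 Jordan blocks for λ = -1.
Step 2 — from the minimal polynomial, the factor (x + 1)^2 tells us the largest block for λ = -1 has size 2.
Step 3 — with total size 3, 2 blocks, and largest block 2, the block sizes (in nonincreasing order) are [2, 1].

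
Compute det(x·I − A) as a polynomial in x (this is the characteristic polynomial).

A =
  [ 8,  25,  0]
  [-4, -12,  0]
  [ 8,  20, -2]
x^3 + 6*x^2 + 12*x + 8

Expanding det(x·I − A) (e.g. by cofactor expansion or by noting that A is similar to its Jordan form J, which has the same characteristic polynomial as A) gives
  χ_A(x) = x^3 + 6*x^2 + 12*x + 8
which factors as (x + 2)^3. The eigenvalues (with algebraic multiplicities) are λ = -2 with multiplicity 3.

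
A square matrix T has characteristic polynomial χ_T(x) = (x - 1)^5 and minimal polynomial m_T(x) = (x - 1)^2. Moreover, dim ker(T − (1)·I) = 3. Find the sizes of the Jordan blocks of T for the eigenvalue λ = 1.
Block sizes for λ = 1: [2, 2, 1]

Step 1 — from the characteristic polynomial, algebraic multiplicity of λ = 1 is 5. From dim ker(T − (1)·I) = 3, there are exactly 3 Jordan blocks for λ = 1.
Step 2 — from the minimal polynomial, the factor (x − 1)^2 tells us the largest block for λ = 1 has size 2.
Step 3 — with total size 5, 3 blocks, and largest block 2, the block sizes (in nonincreasing order) are [2, 2, 1].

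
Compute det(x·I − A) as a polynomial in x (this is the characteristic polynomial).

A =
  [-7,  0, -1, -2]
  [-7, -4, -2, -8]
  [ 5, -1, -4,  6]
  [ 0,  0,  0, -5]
x^4 + 20*x^3 + 150*x^2 + 500*x + 625

Expanding det(x·I − A) (e.g. by cofactor expansion or by noting that A is similar to its Jordan form J, which has the same characteristic polynomial as A) gives
  χ_A(x) = x^4 + 20*x^3 + 150*x^2 + 500*x + 625
which factors as (x + 5)^4. The eigenvalues (with algebraic multiplicities) are λ = -5 with multiplicity 4.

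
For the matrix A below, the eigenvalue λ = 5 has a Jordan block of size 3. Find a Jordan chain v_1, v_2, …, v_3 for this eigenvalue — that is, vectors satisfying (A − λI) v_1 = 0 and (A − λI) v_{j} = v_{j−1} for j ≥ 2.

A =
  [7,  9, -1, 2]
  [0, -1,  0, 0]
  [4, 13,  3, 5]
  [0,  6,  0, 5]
A Jordan chain for λ = 5 of length 3:
v_1 = (-1, 0, -2, 0)ᵀ
v_2 = (2, 0, 5, 0)ᵀ
v_3 = (0, 0, 0, 1)ᵀ

Let N = A − (5)·I. We want v_3 with N^3 v_3 = 0 but N^2 v_3 ≠ 0; then v_{j-1} := N · v_j for j = 3, …, 2.

Pick v_3 = (0, 0, 0, 1)ᵀ.
Then v_2 = N · v_3 = (2, 0, 5, 0)ᵀ.
Then v_1 = N · v_2 = (-1, 0, -2, 0)ᵀ.

Sanity check: (A − (5)·I) v_1 = (0, 0, 0, 0)ᵀ = 0. ✓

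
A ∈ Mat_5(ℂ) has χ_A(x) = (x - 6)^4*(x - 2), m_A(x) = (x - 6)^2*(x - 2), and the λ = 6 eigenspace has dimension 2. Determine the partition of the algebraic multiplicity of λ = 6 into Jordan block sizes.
Block sizes for λ = 6: [2, 2]

Step 1 — from the characteristic polynomial, algebraic multiplicity of λ = 6 is 4. From dim ker(A − (6)·I) = 2, there are exactly 2 Jordan blocks for λ = 6.
Step 2 — from the minimal polynomial, the factor (x − 6)^2 tells us the largest block for λ = 6 has size 2.
Step 3 — with total size 4, 2 blocks, and largest block 2, the block sizes (in nonincreasing order) are [2, 2].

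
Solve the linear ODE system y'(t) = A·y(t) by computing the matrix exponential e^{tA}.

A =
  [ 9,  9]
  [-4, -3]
e^{tA} =
  [6*t*exp(3*t) + exp(3*t), 9*t*exp(3*t)]
  [-4*t*exp(3*t), -6*t*exp(3*t) + exp(3*t)]

Strategy: write A = P · J · P⁻¹ where J is a Jordan canonical form, so e^{tA} = P · e^{tJ} · P⁻¹, and e^{tJ} can be computed block-by-block.

A has Jordan form
J =
  [3, 1]
  [0, 3]
(up to reordering of blocks).

Per-block formulas:
  For a 2×2 Jordan block J_2(3): exp(t · J_2(3)) = e^(3t)·(I + t·N), where N is the 2×2 nilpotent shift.

After assembling e^{tJ} and conjugating by P, we get:

e^{tA} =
  [6*t*exp(3*t) + exp(3*t), 9*t*exp(3*t)]
  [-4*t*exp(3*t), -6*t*exp(3*t) + exp(3*t)]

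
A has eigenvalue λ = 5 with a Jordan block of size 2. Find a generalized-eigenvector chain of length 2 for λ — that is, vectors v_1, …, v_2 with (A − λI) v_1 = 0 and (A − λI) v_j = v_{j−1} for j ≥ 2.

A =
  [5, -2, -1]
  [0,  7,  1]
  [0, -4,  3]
A Jordan chain for λ = 5 of length 2:
v_1 = (-2, 2, -4)ᵀ
v_2 = (0, 1, 0)ᵀ

Let N = A − (5)·I. We want v_2 with N^2 v_2 = 0 but N^1 v_2 ≠ 0; then v_{j-1} := N · v_j for j = 2, …, 2.

Pick v_2 = (0, 1, 0)ᵀ.
Then v_1 = N · v_2 = (-2, 2, -4)ᵀ.

Sanity check: (A − (5)·I) v_1 = (0, 0, 0)ᵀ = 0. ✓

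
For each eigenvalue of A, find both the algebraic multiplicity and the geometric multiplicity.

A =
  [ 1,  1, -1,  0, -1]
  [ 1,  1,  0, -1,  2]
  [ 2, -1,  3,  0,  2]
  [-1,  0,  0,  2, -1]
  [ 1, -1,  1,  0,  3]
λ = 2: alg = 5, geom = 2

Step 1 — factor the characteristic polynomial to read off the algebraic multiplicities:
  χ_A(x) = (x - 2)^5

Step 2 — compute geometric multiplicities via the rank-nullity identity g(λ) = n − rank(A − λI):
  rank(A − (2)·I) = 3, so dim ker(A − (2)·I) = n − 3 = 2

Summary:
  λ = 2: algebraic multiplicity = 5, geometric multiplicity = 2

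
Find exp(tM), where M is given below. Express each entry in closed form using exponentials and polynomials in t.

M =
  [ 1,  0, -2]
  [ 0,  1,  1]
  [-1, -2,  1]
e^{tM} =
  [t^2*exp(t) + exp(t), 2*t^2*exp(t), -2*t*exp(t)]
  [-t^2*exp(t)/2, -t^2*exp(t) + exp(t), t*exp(t)]
  [-t*exp(t), -2*t*exp(t), exp(t)]

Strategy: write M = P · J · P⁻¹ where J is a Jordan canonical form, so e^{tM} = P · e^{tJ} · P⁻¹, and e^{tJ} can be computed block-by-block.

M has Jordan form
J =
  [1, 1, 0]
  [0, 1, 1]
  [0, 0, 1]
(up to reordering of blocks).

Per-block formulas:
  For a 3×3 Jordan block J_3(1): exp(t · J_3(1)) = e^(1t)·(I + t·N + (t^2/2)·N^2), where N is the 3×3 nilpotent shift.

After assembling e^{tJ} and conjugating by P, we get:

e^{tM} =
  [t^2*exp(t) + exp(t), 2*t^2*exp(t), -2*t*exp(t)]
  [-t^2*exp(t)/2, -t^2*exp(t) + exp(t), t*exp(t)]
  [-t*exp(t), -2*t*exp(t), exp(t)]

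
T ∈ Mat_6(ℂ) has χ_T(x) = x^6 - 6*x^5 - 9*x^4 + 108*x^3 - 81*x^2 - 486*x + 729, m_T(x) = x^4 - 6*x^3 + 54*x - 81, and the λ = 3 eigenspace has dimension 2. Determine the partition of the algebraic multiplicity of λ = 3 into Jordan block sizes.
Block sizes for λ = 3: [3, 1]

Step 1 — from the characteristic polynomial, algebraic multiplicity of λ = 3 is 4. From dim ker(T − (3)·I) = 2, there are exactly 2 Jordan blocks for λ = 3.
Step 2 — from the minimal polynomial, the factor (x − 3)^3 tells us the largest block for λ = 3 has size 3.
Step 3 — with total size 4, 2 blocks, and largest block 3, the block sizes (in nonincreasing order) are [3, 1].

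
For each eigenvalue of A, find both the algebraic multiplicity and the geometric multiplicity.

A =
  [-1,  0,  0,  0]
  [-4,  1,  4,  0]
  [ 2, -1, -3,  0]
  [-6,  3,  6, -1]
λ = -1: alg = 4, geom = 3

Step 1 — factor the characteristic polynomial to read off the algebraic multiplicities:
  χ_A(x) = (x + 1)^4

Step 2 — compute geometric multiplicities via the rank-nullity identity g(λ) = n − rank(A − λI):
  rank(A − (-1)·I) = 1, so dim ker(A − (-1)·I) = n − 1 = 3

Summary:
  λ = -1: algebraic multiplicity = 4, geometric multiplicity = 3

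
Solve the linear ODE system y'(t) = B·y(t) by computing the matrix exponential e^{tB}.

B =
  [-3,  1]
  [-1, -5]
e^{tB} =
  [t*exp(-4*t) + exp(-4*t), t*exp(-4*t)]
  [-t*exp(-4*t), -t*exp(-4*t) + exp(-4*t)]

Strategy: write B = P · J · P⁻¹ where J is a Jordan canonical form, so e^{tB} = P · e^{tJ} · P⁻¹, and e^{tJ} can be computed block-by-block.

B has Jordan form
J =
  [-4,  1]
  [ 0, -4]
(up to reordering of blocks).

Per-block formulas:
  For a 2×2 Jordan block J_2(-4): exp(t · J_2(-4)) = e^(-4t)·(I + t·N), where N is the 2×2 nilpotent shift.

After assembling e^{tJ} and conjugating by P, we get:

e^{tB} =
  [t*exp(-4*t) + exp(-4*t), t*exp(-4*t)]
  [-t*exp(-4*t), -t*exp(-4*t) + exp(-4*t)]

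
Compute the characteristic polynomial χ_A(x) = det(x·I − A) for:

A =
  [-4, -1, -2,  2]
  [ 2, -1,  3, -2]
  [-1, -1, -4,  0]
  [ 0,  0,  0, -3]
x^4 + 12*x^3 + 54*x^2 + 108*x + 81

Expanding det(x·I − A) (e.g. by cofactor expansion or by noting that A is similar to its Jordan form J, which has the same characteristic polynomial as A) gives
  χ_A(x) = x^4 + 12*x^3 + 54*x^2 + 108*x + 81
which factors as (x + 3)^4. The eigenvalues (with algebraic multiplicities) are λ = -3 with multiplicity 4.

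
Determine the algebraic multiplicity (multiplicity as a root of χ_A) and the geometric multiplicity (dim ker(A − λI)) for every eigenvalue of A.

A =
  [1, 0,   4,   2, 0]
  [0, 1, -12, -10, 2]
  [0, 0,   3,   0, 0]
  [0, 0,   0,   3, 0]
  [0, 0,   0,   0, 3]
λ = 1: alg = 2, geom = 2; λ = 3: alg = 3, geom = 3

Step 1 — factor the characteristic polynomial to read off the algebraic multiplicities:
  χ_A(x) = (x - 3)^3*(x - 1)^2

Step 2 — compute geometric multiplicities via the rank-nullity identity g(λ) = n − rank(A − λI):
  rank(A − (1)·I) = 3, so dim ker(A − (1)·I) = n − 3 = 2
  rank(A − (3)·I) = 2, so dim ker(A − (3)·I) = n − 2 = 3

Summary:
  λ = 1: algebraic multiplicity = 2, geometric multiplicity = 2
  λ = 3: algebraic multiplicity = 3, geometric multiplicity = 3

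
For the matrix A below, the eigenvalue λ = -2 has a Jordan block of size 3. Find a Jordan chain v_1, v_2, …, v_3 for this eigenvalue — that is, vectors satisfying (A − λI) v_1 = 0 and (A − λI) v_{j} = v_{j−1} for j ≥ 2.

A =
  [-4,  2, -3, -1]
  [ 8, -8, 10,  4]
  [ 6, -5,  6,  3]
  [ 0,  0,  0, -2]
A Jordan chain for λ = -2 of length 3:
v_1 = (2, -4, -4, 0)ᵀ
v_2 = (-2, 8, 6, 0)ᵀ
v_3 = (1, 0, 0, 0)ᵀ

Let N = A − (-2)·I. We want v_3 with N^3 v_3 = 0 but N^2 v_3 ≠ 0; then v_{j-1} := N · v_j for j = 3, …, 2.

Pick v_3 = (1, 0, 0, 0)ᵀ.
Then v_2 = N · v_3 = (-2, 8, 6, 0)ᵀ.
Then v_1 = N · v_2 = (2, -4, -4, 0)ᵀ.

Sanity check: (A − (-2)·I) v_1 = (0, 0, 0, 0)ᵀ = 0. ✓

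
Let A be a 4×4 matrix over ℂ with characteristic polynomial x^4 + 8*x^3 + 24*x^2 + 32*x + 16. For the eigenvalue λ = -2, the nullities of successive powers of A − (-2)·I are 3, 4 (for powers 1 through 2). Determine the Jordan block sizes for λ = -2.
Block sizes for λ = -2: [2, 1, 1]

From the dimensions of kernels of powers, the number of Jordan blocks of size at least j is d_j − d_{j−1} where d_j = dim ker(N^j) (with d_0 = 0). Computing the differences gives [3, 1].
The number of blocks of size exactly k is (#blocks of size ≥ k) − (#blocks of size ≥ k + 1), so the partition is: 2 block(s) of size 1, 1 block(s) of size 2.
In nonincreasing order the block sizes are [2, 1, 1].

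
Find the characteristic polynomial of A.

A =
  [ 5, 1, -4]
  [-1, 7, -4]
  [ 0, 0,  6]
x^3 - 18*x^2 + 108*x - 216

Expanding det(x·I − A) (e.g. by cofactor expansion or by noting that A is similar to its Jordan form J, which has the same characteristic polynomial as A) gives
  χ_A(x) = x^3 - 18*x^2 + 108*x - 216
which factors as (x - 6)^3. The eigenvalues (with algebraic multiplicities) are λ = 6 with multiplicity 3.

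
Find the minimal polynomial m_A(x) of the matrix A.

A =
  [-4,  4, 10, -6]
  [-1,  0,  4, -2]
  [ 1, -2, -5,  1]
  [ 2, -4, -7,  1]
x^3 + 6*x^2 + 12*x + 8

The characteristic polynomial is χ_A(x) = (x + 2)^4, so the eigenvalues are known. The minimal polynomial is
  m_A(x) = Π_λ (x − λ)^{k_λ}
where k_λ is the size of the *largest* Jordan block for λ (equivalently, the smallest k with (A − λI)^k v = 0 for every generalised eigenvector v of λ).

  λ = -2: largest Jordan block has size 3, contributing (x + 2)^3

So m_A(x) = (x + 2)^3 = x^3 + 6*x^2 + 12*x + 8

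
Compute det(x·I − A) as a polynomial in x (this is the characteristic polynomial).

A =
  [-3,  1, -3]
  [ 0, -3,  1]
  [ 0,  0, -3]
x^3 + 9*x^2 + 27*x + 27

Expanding det(x·I − A) (e.g. by cofactor expansion or by noting that A is similar to its Jordan form J, which has the same characteristic polynomial as A) gives
  χ_A(x) = x^3 + 9*x^2 + 27*x + 27
which factors as (x + 3)^3. The eigenvalues (with algebraic multiplicities) are λ = -3 with multiplicity 3.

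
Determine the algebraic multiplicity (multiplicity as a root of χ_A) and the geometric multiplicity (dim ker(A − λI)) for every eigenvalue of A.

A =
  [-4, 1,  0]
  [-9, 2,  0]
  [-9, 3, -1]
λ = -1: alg = 3, geom = 2

Step 1 — factor the characteristic polynomial to read off the algebraic multiplicities:
  χ_A(x) = (x + 1)^3

Step 2 — compute geometric multiplicities via the rank-nullity identity g(λ) = n − rank(A − λI):
  rank(A − (-1)·I) = 1, so dim ker(A − (-1)·I) = n − 1 = 2

Summary:
  λ = -1: algebraic multiplicity = 3, geometric multiplicity = 2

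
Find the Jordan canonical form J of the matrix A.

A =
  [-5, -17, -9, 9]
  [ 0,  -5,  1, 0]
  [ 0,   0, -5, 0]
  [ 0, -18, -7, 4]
J_3(-5) ⊕ J_1(4)

The characteristic polynomial is
  det(x·I − A) = x^4 + 11*x^3 + 15*x^2 - 175*x - 500 = (x - 4)*(x + 5)^3

Eigenvalues and multiplicities (the geometric multiplicity of λ is n − rank(A − λI), which equals the number of Jordan blocks for λ):
  λ = -5: algebraic multiplicity = 3, geometric multiplicity = 1
  λ = 4: algebraic multiplicity = 1, geometric multiplicity = 1

Determining the block sizes for each eigenvalue:
  λ = -5: one block (gm = 1), so the single block has size am = 3 → block sizes [3]
  λ = 4: one block (gm = 1), so the single block has size am = 1 → block sizes [1]

Assembling the blocks gives a Jordan form
J =
  [-5,  1,  0, 0]
  [ 0, -5,  1, 0]
  [ 0,  0, -5, 0]
  [ 0,  0,  0, 4]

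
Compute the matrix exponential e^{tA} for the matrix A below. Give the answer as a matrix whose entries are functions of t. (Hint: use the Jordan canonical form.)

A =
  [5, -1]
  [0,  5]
e^{tA} =
  [exp(5*t), -t*exp(5*t)]
  [0, exp(5*t)]

Strategy: write A = P · J · P⁻¹ where J is a Jordan canonical form, so e^{tA} = P · e^{tJ} · P⁻¹, and e^{tJ} can be computed block-by-block.

A has Jordan form
J =
  [5, 1]
  [0, 5]
(up to reordering of blocks).

Per-block formulas:
  For a 2×2 Jordan block J_2(5): exp(t · J_2(5)) = e^(5t)·(I + t·N), where N is the 2×2 nilpotent shift.

After assembling e^{tJ} and conjugating by P, we get:

e^{tA} =
  [exp(5*t), -t*exp(5*t)]
  [0, exp(5*t)]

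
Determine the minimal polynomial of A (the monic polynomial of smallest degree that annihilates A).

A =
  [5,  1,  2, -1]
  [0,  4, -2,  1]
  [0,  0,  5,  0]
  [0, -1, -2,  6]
x^2 - 10*x + 25

The characteristic polynomial is χ_A(x) = (x - 5)^4, so the eigenvalues are known. The minimal polynomial is
  m_A(x) = Π_λ (x − λ)^{k_λ}
where k_λ is the size of the *largest* Jordan block for λ (equivalently, the smallest k with (A − λI)^k v = 0 for every generalised eigenvector v of λ).

  λ = 5: largest Jordan block has size 2, contributing (x − 5)^2

So m_A(x) = (x - 5)^2 = x^2 - 10*x + 25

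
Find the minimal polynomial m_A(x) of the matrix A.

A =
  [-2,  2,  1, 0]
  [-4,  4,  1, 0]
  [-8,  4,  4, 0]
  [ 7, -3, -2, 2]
x^2 - 4*x + 4

The characteristic polynomial is χ_A(x) = (x - 2)^4, so the eigenvalues are known. The minimal polynomial is
  m_A(x) = Π_λ (x − λ)^{k_λ}
where k_λ is the size of the *largest* Jordan block for λ (equivalently, the smallest k with (A − λI)^k v = 0 for every generalised eigenvector v of λ).

  λ = 2: largest Jordan block has size 2, contributing (x − 2)^2

So m_A(x) = (x - 2)^2 = x^2 - 4*x + 4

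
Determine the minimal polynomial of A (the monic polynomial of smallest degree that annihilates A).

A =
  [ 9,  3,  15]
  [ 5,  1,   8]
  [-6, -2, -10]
x^3

The characteristic polynomial is χ_A(x) = x^3, so the eigenvalues are known. The minimal polynomial is
  m_A(x) = Π_λ (x − λ)^{k_λ}
where k_λ is the size of the *largest* Jordan block for λ (equivalently, the smallest k with (A − λI)^k v = 0 for every generalised eigenvector v of λ).

  λ = 0: largest Jordan block has size 3, contributing (x − 0)^3

So m_A(x) = x^3 = x^3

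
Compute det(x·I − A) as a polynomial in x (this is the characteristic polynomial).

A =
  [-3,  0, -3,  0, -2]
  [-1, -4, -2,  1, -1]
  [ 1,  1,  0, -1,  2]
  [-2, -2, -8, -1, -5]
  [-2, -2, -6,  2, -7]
x^5 + 15*x^4 + 90*x^3 + 270*x^2 + 405*x + 243

Expanding det(x·I − A) (e.g. by cofactor expansion or by noting that A is similar to its Jordan form J, which has the same characteristic polynomial as A) gives
  χ_A(x) = x^5 + 15*x^4 + 90*x^3 + 270*x^2 + 405*x + 243
which factors as (x + 3)^5. The eigenvalues (with algebraic multiplicities) are λ = -3 with multiplicity 5.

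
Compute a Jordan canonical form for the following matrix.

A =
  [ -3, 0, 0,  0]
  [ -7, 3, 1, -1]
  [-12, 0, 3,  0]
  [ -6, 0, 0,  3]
J_1(-3) ⊕ J_2(3) ⊕ J_1(3)

The characteristic polynomial is
  det(x·I − A) = x^4 - 6*x^3 + 54*x - 81 = (x - 3)^3*(x + 3)

Eigenvalues and multiplicities (the geometric multiplicity of λ is n − rank(A − λI), which equals the number of Jordan blocks for λ):
  λ = -3: algebraic multiplicity = 1, geometric multiplicity = 1
  λ = 3: algebraic multiplicity = 3, geometric multiplicity = 2

Determining the block sizes for each eigenvalue:
  λ = -3: one block (gm = 1), so the single block has size am = 1 → block sizes [1]
  λ = 3: 2 blocks summing to 3 forces exactly one block of size 2 and the rest size 1 → block sizes [2, 1]

Assembling the blocks gives a Jordan form
J =
  [-3, 0, 0, 0]
  [ 0, 3, 1, 0]
  [ 0, 0, 3, 0]
  [ 0, 0, 0, 3]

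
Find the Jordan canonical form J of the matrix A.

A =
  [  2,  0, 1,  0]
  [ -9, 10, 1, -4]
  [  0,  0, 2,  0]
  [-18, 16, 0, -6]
J_3(2) ⊕ J_1(2)

The characteristic polynomial is
  det(x·I − A) = x^4 - 8*x^3 + 24*x^2 - 32*x + 16 = (x - 2)^4

Eigenvalues and multiplicities (the geometric multiplicity of λ is n − rank(A − λI), which equals the number of Jordan blocks for λ):
  λ = 2: algebraic multiplicity = 4, geometric multiplicity = 2

Determining the block sizes for each eigenvalue:
  λ = 2: with am = 4 and gm = 2, the partition is not yet determined (e.g. several partitions of 4 into 2 parts exist). Let N = A − (2)·I. Computing rank(N^1) = 2, rank(N^2) = 1, rank(N^3) = 0; the number of blocks of size ≥ j is rank(N^{j−1}) − rank(N^j), giving [2, 1, 1]. So we have 1 block(s) of size 3, 1 block(s) of size 1 → block sizes [3, 1]

Assembling the blocks gives a Jordan form
J =
  [2, 1, 0, 0]
  [0, 2, 1, 0]
  [0, 0, 2, 0]
  [0, 0, 0, 2]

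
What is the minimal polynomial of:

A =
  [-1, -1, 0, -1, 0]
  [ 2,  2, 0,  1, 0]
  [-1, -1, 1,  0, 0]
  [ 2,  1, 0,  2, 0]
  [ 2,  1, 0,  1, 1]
x^2 - 2*x + 1

The characteristic polynomial is χ_A(x) = (x - 1)^5, so the eigenvalues are known. The minimal polynomial is
  m_A(x) = Π_λ (x − λ)^{k_λ}
where k_λ is the size of the *largest* Jordan block for λ (equivalently, the smallest k with (A − λI)^k v = 0 for every generalised eigenvector v of λ).

  λ = 1: largest Jordan block has size 2, contributing (x − 1)^2

So m_A(x) = (x - 1)^2 = x^2 - 2*x + 1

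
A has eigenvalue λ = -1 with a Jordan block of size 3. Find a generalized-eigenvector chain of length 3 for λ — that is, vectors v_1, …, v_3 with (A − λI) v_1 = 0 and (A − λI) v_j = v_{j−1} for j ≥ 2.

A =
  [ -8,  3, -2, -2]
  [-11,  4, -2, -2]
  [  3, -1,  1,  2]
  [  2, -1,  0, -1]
A Jordan chain for λ = -1 of length 3:
v_1 = (6, 12, 0, -3)ᵀ
v_2 = (-7, -11, 3, 2)ᵀ
v_3 = (1, 0, 0, 0)ᵀ

Let N = A − (-1)·I. We want v_3 with N^3 v_3 = 0 but N^2 v_3 ≠ 0; then v_{j-1} := N · v_j for j = 3, …, 2.

Pick v_3 = (1, 0, 0, 0)ᵀ.
Then v_2 = N · v_3 = (-7, -11, 3, 2)ᵀ.
Then v_1 = N · v_2 = (6, 12, 0, -3)ᵀ.

Sanity check: (A − (-1)·I) v_1 = (0, 0, 0, 0)ᵀ = 0. ✓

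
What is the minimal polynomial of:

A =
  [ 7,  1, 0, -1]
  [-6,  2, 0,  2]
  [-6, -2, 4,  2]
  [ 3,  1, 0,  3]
x^2 - 8*x + 16

The characteristic polynomial is χ_A(x) = (x - 4)^4, so the eigenvalues are known. The minimal polynomial is
  m_A(x) = Π_λ (x − λ)^{k_λ}
where k_λ is the size of the *largest* Jordan block for λ (equivalently, the smallest k with (A − λI)^k v = 0 for every generalised eigenvector v of λ).

  λ = 4: largest Jordan block has size 2, contributing (x − 4)^2

So m_A(x) = (x - 4)^2 = x^2 - 8*x + 16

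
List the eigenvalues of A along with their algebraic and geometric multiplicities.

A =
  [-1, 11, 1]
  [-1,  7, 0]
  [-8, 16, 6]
λ = 4: alg = 3, geom = 1

Step 1 — factor the characteristic polynomial to read off the algebraic multiplicities:
  χ_A(x) = (x - 4)^3

Step 2 — compute geometric multiplicities via the rank-nullity identity g(λ) = n − rank(A − λI):
  rank(A − (4)·I) = 2, so dim ker(A − (4)·I) = n − 2 = 1

Summary:
  λ = 4: algebraic multiplicity = 3, geometric multiplicity = 1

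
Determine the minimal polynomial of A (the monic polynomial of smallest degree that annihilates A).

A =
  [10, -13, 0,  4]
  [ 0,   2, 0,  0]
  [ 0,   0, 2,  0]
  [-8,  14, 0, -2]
x^3 - 10*x^2 + 28*x - 24

The characteristic polynomial is χ_A(x) = (x - 6)*(x - 2)^3, so the eigenvalues are known. The minimal polynomial is
  m_A(x) = Π_λ (x − λ)^{k_λ}
where k_λ is the size of the *largest* Jordan block for λ (equivalently, the smallest k with (A − λI)^k v = 0 for every generalised eigenvector v of λ).

  λ = 2: largest Jordan block has size 2, contributing (x − 2)^2
  λ = 6: largest Jordan block has size 1, contributing (x − 6)

So m_A(x) = (x - 6)*(x - 2)^2 = x^3 - 10*x^2 + 28*x - 24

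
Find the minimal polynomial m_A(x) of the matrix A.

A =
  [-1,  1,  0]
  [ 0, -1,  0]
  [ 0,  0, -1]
x^2 + 2*x + 1

The characteristic polynomial is χ_A(x) = (x + 1)^3, so the eigenvalues are known. The minimal polynomial is
  m_A(x) = Π_λ (x − λ)^{k_λ}
where k_λ is the size of the *largest* Jordan block for λ (equivalently, the smallest k with (A − λI)^k v = 0 for every generalised eigenvector v of λ).

  λ = -1: largest Jordan block has size 2, contributing (x + 1)^2

So m_A(x) = (x + 1)^2 = x^2 + 2*x + 1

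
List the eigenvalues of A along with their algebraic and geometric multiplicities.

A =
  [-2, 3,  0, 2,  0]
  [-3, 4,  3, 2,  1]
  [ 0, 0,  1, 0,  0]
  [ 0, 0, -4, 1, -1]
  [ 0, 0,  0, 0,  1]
λ = 1: alg = 5, geom = 2

Step 1 — factor the characteristic polynomial to read off the algebraic multiplicities:
  χ_A(x) = (x - 1)^5

Step 2 — compute geometric multiplicities via the rank-nullity identity g(λ) = n − rank(A − λI):
  rank(A − (1)·I) = 3, so dim ker(A − (1)·I) = n − 3 = 2

Summary:
  λ = 1: algebraic multiplicity = 5, geometric multiplicity = 2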